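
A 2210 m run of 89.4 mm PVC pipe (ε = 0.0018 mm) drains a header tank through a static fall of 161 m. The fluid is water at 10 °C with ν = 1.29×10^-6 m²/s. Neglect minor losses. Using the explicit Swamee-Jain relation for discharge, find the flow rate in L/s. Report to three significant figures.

Swamee-Jain (Type II): Q = -0.965·√(gD⁵h_f/L)·ln[ε/(3.7D) + √(3.17ν²L/(gD³h_f))]
√(gD⁵h_f/L) = √(9.81·0.0894⁵·161/2210) = 0.002020
ε/(3.7D) = 5.44×10^-6; √(3.17ν²L/(gD³h_f)) = 1.02×10^-4
Q = -0.965·0.002020·ln(1.071×10^-4) = 0.01782 m³/s
Check: V = 2.84 m/s, Re = 1.97×10^5, f = 0.01576, h_f = 160 m ≈ 161 m ✓

Q ≈ 17.8 L/s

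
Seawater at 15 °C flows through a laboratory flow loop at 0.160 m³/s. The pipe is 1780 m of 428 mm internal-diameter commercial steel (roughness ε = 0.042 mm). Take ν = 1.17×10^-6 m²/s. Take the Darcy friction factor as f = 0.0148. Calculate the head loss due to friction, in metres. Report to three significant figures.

h_f ≈ 3.88 m

V = 4Q/(πD²) = 4·0.160/(π·0.428²) = 1.112 m/s
h_f = f(L/D)V²/(2g) = 0.01480·(1780/0.428)·1.112²/(2·9.81) = 3.880 m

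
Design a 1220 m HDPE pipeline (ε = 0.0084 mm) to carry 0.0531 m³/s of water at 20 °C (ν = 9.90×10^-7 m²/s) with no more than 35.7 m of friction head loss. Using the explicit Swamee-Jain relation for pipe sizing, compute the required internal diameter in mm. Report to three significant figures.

D ≈ 164 mm

Swamee-Jain (Type III): D = 0.66·[ε^1.25·(LQ²/(gh_f))^4.75 + ν·Q^9.4·(L/(gh_f))^5.2]^0.04
LQ²/(gh_f) = 0.009822; L/(gh_f) = 3.484
Term 1 = ε^1.25·(…)^4.75 = 1.31×10^-16; Term 2 = ν·Q^9.4·(…)^5.2 = 6.76×10^-16
D = 0.66·(1.31×10^-16 + 6.76×10^-16)^0.04 = 0.1644 m = 164 mm
Check: V = 2.50 m/s, Re = 4.15×10^5, f = 0.01422, h_f = 33.7 m ≈ 35.7 m ✓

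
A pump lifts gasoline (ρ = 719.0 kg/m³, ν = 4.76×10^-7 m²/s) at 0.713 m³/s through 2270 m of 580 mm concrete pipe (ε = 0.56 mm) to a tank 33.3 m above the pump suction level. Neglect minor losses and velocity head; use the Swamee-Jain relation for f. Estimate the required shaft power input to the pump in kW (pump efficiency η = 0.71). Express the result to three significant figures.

P_shaft ≈ 438 kW

V = 4Q/(πD²) = 2.699 m/s; Re = 3.29×10^6; ε/D = 9.66×10^-4; f = 0.01961
h_f = f(L/D)V²/2g = 28.49 m
Total head H = z + h_f = 33.3 + 28.49 = 61.79 m
P_hyd = ρgQH = 719.0·9.81·0.713·61.79 = 310.7 kW
P_shaft = P_hyd/η = 310.7/0.71 = 437.6 kW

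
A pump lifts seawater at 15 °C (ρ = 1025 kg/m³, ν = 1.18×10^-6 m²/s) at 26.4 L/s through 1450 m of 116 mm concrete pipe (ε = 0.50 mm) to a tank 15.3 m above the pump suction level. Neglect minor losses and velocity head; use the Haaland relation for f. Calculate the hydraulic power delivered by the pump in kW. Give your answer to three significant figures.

P_hyd ≈ 35.2 kW

V = 4Q/(πD²) = 2.498 m/s; Re = 2.46×10^5; ε/D = 0.00431; f = 0.02949
h_f = f(L/D)V²/2g = 117.3 m
Total head H = z + h_f = 15.3 + 117.3 = 132.6 m
P_hyd = ρgQH = 1025·9.81·0.0264·132.6 = 35.19 kW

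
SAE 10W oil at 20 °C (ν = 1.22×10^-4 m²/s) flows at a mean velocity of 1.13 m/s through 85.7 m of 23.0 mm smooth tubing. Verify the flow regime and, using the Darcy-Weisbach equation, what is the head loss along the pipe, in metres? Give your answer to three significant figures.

Re = VD/ν = 1.13·0.02300/1.22×10^-4 = 213 → laminar (Re < 2300)
f = 64/Re = 0.3004
h_f = f(L/D)V²/(2g) = 0.3004·(85.7/0.02300)·1.13²/(2·9.81) = 72.85 m

h_f ≈ 72.9 m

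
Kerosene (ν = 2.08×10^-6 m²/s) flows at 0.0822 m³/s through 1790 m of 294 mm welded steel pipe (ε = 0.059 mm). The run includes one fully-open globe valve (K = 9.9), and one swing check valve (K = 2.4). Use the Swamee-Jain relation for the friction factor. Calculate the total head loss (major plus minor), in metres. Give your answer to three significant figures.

V = 4Q/(πD²) = 1.211 m/s; V²/2g = 0.07473 m
Re = 1.71×10^5, ε/D = 2.01×10^-4 → f = 0.01750 (Swamee-Jain)
Major: h_f = f(L/D)·V²/2g = 0.01750·6088·0.07473 = 7.963 m
Minor: ΣK = 12.3; h_m = ΣK·V²/2g = 0.9191 m
Total H_L = 7.963 + 0.9191 = 8.882 m

H_L ≈ 8.88 m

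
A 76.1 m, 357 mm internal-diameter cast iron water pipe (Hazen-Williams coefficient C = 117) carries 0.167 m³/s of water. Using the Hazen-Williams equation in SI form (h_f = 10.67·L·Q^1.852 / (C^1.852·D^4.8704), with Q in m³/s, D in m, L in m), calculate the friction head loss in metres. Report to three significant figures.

h_f = 10.67·76.1·0.167^1.852 / (117^1.852·0.357^4.8704) = 0.6583 m

h_f ≈ 0.658 m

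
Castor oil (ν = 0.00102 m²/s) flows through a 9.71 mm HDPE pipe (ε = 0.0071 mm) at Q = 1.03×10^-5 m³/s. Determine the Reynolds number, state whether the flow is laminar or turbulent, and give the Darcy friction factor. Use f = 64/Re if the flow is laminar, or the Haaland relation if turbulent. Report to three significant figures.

V = 4Q/(πD²) = 0.1391 m/s
Re = VD/ν = 0.1391·0.00971/0.00102 = 1.32
Re < 2300 → laminar → f = 64/Re = 48.33

Re ≈ 1.32; laminar; f = 64/Re ≈ 48.3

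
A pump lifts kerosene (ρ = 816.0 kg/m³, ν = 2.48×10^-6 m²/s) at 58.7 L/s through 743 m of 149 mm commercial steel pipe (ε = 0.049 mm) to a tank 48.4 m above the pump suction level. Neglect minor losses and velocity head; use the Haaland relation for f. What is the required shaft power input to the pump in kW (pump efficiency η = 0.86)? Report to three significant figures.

V = 4Q/(πD²) = 3.366 m/s; Re = 2.02×10^5; ε/D = 3.29×10^-4; f = 0.01766
h_f = f(L/D)V²/2g = 50.87 m
Total head H = z + h_f = 48.4 + 50.87 = 99.27 m
P_hyd = ρgQH = 816.0·9.81·0.0587·99.27 = 46.64 kW
P_shaft = P_hyd/η = 46.64/0.86 = 54.24 kW

P_shaft ≈ 54.2 kW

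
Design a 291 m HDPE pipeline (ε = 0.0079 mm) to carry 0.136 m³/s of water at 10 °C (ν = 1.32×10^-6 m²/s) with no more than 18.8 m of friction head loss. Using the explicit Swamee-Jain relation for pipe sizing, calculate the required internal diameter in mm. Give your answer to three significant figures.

Swamee-Jain (Type III): D = 0.66·[ε^1.25·(LQ²/(gh_f))^4.75 + ν·Q^9.4·(L/(gh_f))^5.2]^0.04
LQ²/(gh_f) = 0.02918; L/(gh_f) = 1.578
Term 1 = ε^1.25·(…)^4.75 = 2.15×10^-14; Term 2 = ν·Q^9.4·(…)^5.2 = 1.01×10^-13
D = 0.66·(2.15×10^-14 + 1.01×10^-13)^0.04 = 0.2010 m = 201 mm
Check: V = 4.29 m/s, Re = 6.53×10^5, f = 0.01318, h_f = 17.9 m ≈ 18.8 m ✓

D ≈ 201 mm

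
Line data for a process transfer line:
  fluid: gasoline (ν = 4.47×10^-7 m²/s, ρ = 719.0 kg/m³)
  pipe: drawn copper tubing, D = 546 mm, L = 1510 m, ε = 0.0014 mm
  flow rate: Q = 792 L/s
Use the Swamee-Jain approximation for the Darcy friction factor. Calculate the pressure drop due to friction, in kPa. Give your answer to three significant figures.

Δp ≈ 107 kPa

V = 4Q/(πD²) = 4·0.792/(π·0.546²) = 3.383 m/s
Re = VD/ν = 3.383·0.546/4.47×10^-7 = 4.13×10^6 → turbulent
ε/D = 0.0014/546 = 2.56×10^-6
Swamee-Jain: f = 0.009423
h_f = f(L/D)V²/(2g) = 0.009423·(1510/0.546)·3.383²/(2·9.81) = 15.20 m
Δp = ρg·h_f = 719.0·9.81·15.20 = 107.2 kPa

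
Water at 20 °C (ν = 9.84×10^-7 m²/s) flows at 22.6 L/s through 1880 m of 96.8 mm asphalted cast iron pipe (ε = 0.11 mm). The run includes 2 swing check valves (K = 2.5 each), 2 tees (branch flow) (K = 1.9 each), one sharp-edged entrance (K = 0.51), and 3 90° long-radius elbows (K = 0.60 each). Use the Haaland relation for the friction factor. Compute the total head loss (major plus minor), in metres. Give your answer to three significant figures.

H_L ≈ 202 m

V = 4Q/(πD²) = 3.071 m/s; V²/2g = 0.4807 m
Re = 3.02×10^5, ε/D = 0.00114 → f = 0.02108 (Haaland)
Major: h_f = f(L/D)·V²/2g = 0.02108·19421·0.4807 = 196.7 m
Minor: ΣK = 11.1; h_m = ΣK·V²/2g = 5.340 m
Total H_L = 196.7 + 5.340 = 202.1 m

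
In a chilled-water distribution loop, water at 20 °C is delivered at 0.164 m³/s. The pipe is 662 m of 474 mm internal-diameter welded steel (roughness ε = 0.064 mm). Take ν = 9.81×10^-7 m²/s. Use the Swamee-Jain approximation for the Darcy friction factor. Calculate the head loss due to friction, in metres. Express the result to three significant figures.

h_f ≈ 0.924 m

V = 4Q/(πD²) = 4·0.164/(π·0.474²) = 0.9294 m/s
Re = VD/ν = 0.9294·0.474/9.81×10^-7 = 4.49×10^5 → turbulent
ε/D = 0.064/474 = 1.35×10^-4
Swamee-Jain: f = 0.01503
h_f = f(L/D)V²/(2g) = 0.01503·(662/0.474)·0.9294²/(2·9.81) = 0.9241 m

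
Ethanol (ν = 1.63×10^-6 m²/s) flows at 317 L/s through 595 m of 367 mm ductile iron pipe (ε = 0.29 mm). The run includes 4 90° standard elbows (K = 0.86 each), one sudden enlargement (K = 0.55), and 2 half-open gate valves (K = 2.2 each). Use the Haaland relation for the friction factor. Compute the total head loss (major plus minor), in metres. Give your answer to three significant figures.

V = 4Q/(πD²) = 2.997 m/s; V²/2g = 0.4577 m
Re = 6.75×10^5, ε/D = 7.90×10^-4 → f = 0.01906 (Haaland)
Major: h_f = f(L/D)·V²/2g = 0.01906·1621·0.4577 = 14.14 m
Minor: ΣK = 8.39; h_m = ΣK·V²/2g = 3.840 m
Total H_L = 14.14 + 3.840 = 17.98 m

H_L ≈ 18.0 m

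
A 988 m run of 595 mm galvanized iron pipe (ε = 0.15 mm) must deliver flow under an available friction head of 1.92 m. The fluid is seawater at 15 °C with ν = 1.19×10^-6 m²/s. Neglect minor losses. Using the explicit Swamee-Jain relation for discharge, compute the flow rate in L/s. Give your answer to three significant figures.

Swamee-Jain (Type II): Q = -0.965·√(gD⁵h_f/L)·ln[ε/(3.7D) + √(3.17ν²L/(gD³h_f))]
√(gD⁵h_f/L) = √(9.81·0.595⁵·1.92/988) = 0.03771
ε/(3.7D) = 6.81×10^-5; √(3.17ν²L/(gD³h_f)) = 3.34×10^-5
Q = -0.965·0.03771·ln(1.016×10^-4) = 0.3346 m³/s
Check: V = 1.20 m/s, Re = 6.02×10^5, f = 0.01577, h_f = 1.93 m ≈ 1.92 m ✓

Q ≈ 335 L/s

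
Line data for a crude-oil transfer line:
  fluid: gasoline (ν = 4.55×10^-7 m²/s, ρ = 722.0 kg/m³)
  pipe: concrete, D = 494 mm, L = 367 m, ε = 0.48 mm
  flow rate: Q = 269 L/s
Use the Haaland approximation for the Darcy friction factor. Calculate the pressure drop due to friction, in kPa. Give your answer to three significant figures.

Δp ≈ 10.4 kPa

V = 4Q/(πD²) = 4·0.269/(π·0.494²) = 1.403 m/s
Re = VD/ν = 1.403·0.494/4.55×10^-7 = 1.52×10^6 → turbulent
ε/D = 0.48/494 = 9.72×10^-4
Haaland: f = 0.01972
h_f = f(L/D)V²/(2g) = 0.01972·(367/0.494)·1.403²/(2·9.81) = 1.471 m
Δp = ρg·h_f = 722.0·9.81·1.471 = 10.42 kPa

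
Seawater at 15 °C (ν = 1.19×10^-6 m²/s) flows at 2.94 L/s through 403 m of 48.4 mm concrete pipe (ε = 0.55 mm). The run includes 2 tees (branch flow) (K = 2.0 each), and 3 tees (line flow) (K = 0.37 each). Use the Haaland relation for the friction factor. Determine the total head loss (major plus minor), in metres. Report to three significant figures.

V = 4Q/(πD²) = 1.598 m/s; V²/2g = 0.1301 m
Re = 6.50×10^4, ε/D = 0.0114 → f = 0.04047 (Haaland)
Major: h_f = f(L/D)·V²/2g = 0.04047·8326·0.1301 = 43.86 m
Minor: ΣK = 5.11; h_m = ΣK·V²/2g = 0.6651 m
Total H_L = 43.86 + 0.6651 = 44.52 m

H_L ≈ 44.5 m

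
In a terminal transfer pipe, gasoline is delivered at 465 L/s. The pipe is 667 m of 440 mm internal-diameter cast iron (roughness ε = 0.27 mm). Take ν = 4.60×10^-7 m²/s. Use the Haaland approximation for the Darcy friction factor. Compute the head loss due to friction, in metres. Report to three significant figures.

V = 4Q/(πD²) = 4·0.465/(π·0.440²) = 3.058 m/s
Re = VD/ν = 3.058·0.440/4.60×10^-7 = 2.93×10^6 → turbulent
ε/D = 0.27/440 = 6.14×10^-4
Haaland: f = 0.01766
h_f = f(L/D)V²/(2g) = 0.01766·(667/0.440)·3.058²/(2·9.81) = 12.76 m

h_f ≈ 12.8 m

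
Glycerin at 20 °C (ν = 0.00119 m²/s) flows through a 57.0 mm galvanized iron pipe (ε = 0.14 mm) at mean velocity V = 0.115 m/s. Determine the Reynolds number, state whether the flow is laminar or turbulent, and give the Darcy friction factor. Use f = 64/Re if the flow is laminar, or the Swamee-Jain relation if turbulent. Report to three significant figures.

Re ≈ 5.51; laminar; f = 64/Re ≈ 11.6

Re = VD/ν = 0.1150·0.0570/0.00119 = 5.51
Re < 2300 → laminar → f = 64/Re = 11.62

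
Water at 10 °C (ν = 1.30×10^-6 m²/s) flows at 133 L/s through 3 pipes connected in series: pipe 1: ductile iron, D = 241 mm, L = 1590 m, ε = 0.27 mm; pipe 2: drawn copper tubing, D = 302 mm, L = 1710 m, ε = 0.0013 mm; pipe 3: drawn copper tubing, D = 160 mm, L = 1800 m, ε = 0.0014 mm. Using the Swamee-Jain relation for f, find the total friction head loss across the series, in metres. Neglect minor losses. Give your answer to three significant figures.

H ≈ 379 m

Pipe 1: V = 2.916 m/s, Re = 5.41×10^5, ε/D = 0.00112, f = 0.02082, h_1 = f(L/D)V²/2g = 59.51 m
Pipe 2: V = 1.857 m/s, Re = 4.31×10^5, ε/D = 4.30×10^-6, f = 0.01351, h_2 = f(L/D)V²/2g = 13.44 m
Pipe 3: V = 6.615 m/s, Re = 8.14×10^5, ε/D = 8.75×10^-6, f = 0.01221, h_3 = f(L/D)V²/2g = 306.4 m
Series → Q common, losses add: H = Σh = 379.3 m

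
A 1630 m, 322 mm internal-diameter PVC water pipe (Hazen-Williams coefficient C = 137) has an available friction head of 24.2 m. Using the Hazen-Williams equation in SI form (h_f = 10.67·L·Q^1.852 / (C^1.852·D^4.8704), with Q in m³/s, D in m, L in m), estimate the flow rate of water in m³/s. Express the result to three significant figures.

Rearranging: Q = [h_f·C^1.852·D^4.8704 / (10.67·L)]^(1/1.852)
Q = [24.2·137^1.852·0.322^4.8704 / (10.67·1630)]^0.540 = 0.1996 m³/s

Q ≈ 0.200 m³/s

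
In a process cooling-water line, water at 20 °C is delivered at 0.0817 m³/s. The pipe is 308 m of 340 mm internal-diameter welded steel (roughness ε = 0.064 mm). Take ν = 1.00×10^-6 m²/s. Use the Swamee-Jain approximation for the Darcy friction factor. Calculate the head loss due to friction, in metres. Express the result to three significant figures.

V = 4Q/(πD²) = 4·0.0817/(π·0.340²) = 0.8999 m/s
Re = VD/ν = 0.8999·0.340/1.00×10^-6 = 3.06×10^5 → turbulent
ε/D = 0.064/340 = 1.88×10^-4
Swamee-Jain: f = 0.01618
h_f = f(L/D)V²/(2g) = 0.01618·(308/0.340)·0.8999²/(2·9.81) = 0.6049 m

h_f ≈ 0.605 m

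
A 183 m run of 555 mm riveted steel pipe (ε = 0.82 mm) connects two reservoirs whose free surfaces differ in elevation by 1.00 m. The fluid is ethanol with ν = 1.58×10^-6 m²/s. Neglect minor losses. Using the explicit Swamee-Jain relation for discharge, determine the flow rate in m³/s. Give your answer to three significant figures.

Swamee-Jain (Type II): Q = -0.965·√(gD⁵h_f/L)·ln[ε/(3.7D) + √(3.17ν²L/(gD³h_f))]
√(gD⁵h_f/L) = √(9.81·0.555⁵·1.00/183) = 0.05313
ε/(3.7D) = 3.99×10^-4; √(3.17ν²L/(gD³h_f)) = 2.94×10^-5
Q = -0.965·0.05313·ln(4.287×10^-4) = 0.3976 m³/s
Check: V = 1.64 m/s, Re = 5.77×10^5, f = 0.02215, h_f = 1.01 m ≈ 1.00 m ✓

Q ≈ 0.398 m³/s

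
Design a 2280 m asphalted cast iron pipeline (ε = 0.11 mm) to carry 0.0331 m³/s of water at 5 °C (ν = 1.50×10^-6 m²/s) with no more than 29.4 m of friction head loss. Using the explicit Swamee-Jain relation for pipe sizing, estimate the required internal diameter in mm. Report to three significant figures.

Swamee-Jain (Type III): D = 0.66·[ε^1.25·(LQ²/(gh_f))^4.75 + ν·Q^9.4·(L/(gh_f))^5.2]^0.04
LQ²/(gh_f) = 0.008661; L/(gh_f) = 7.905
Term 1 = ε^1.25·(…)^4.75 = 1.80×10^-15; Term 2 = ν·Q^9.4·(…)^5.2 = 8.54×10^-16
D = 0.66·(1.80×10^-15 + 8.54×10^-16)^0.04 = 0.1724 m = 172 mm
Check: V = 1.42 m/s, Re = 1.63×10^5, f = 0.01997, h_f = 27.1 m ≈ 29.4 m ✓

D ≈ 172 mm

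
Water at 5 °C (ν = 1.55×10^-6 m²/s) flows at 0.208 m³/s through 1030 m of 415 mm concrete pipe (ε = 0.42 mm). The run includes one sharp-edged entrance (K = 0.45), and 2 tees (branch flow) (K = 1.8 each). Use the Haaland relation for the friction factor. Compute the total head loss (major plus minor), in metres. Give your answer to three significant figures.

V = 4Q/(πD²) = 1.538 m/s; V²/2g = 0.1205 m
Re = 4.12×10^5, ε/D = 0.00101 → f = 0.02036 (Haaland)
Major: h_f = f(L/D)·V²/2g = 0.02036·2482·0.1205 = 6.089 m
Minor: ΣK = 4.05; h_m = ΣK·V²/2g = 0.4881 m
Total H_L = 6.089 + 0.4881 = 6.577 m

H_L ≈ 6.58 m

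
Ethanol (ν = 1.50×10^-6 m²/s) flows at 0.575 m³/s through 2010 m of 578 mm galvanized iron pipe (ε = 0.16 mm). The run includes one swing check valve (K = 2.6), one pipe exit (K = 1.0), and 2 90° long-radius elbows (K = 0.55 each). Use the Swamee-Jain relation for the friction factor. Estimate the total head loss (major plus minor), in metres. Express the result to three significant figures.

H_L ≈ 14.5 m

V = 4Q/(πD²) = 2.191 m/s; V²/2g = 0.2448 m
Re = 8.44×10^5, ε/D = 2.77×10^-4 → f = 0.01567 (Swamee-Jain)
Major: h_f = f(L/D)·V²/2g = 0.01567·3478·0.2448 = 13.34 m
Minor: ΣK = 4.70; h_m = ΣK·V²/2g = 1.150 m
Total H_L = 13.34 + 1.150 = 14.49 m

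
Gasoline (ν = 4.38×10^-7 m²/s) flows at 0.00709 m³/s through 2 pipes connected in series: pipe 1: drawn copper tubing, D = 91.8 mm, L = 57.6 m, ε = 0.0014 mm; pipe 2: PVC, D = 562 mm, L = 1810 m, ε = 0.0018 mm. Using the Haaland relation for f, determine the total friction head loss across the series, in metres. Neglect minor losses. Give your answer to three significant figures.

H ≈ 0.563 m

Pipe 1: V = 1.071 m/s, Re = 2.25×10^5, ε/D = 1.53×10^-5, f = 0.01526, h_1 = f(L/D)V²/2g = 0.5599 m
Pipe 2: V = 0.02858 m/s, Re = 3.67×10^4, ε/D = 3.20×10^-6, f = 0.02224, h_2 = f(L/D)V²/2g = 0.002983 m
Series → Q common, losses add: H = Σh = 0.5629 m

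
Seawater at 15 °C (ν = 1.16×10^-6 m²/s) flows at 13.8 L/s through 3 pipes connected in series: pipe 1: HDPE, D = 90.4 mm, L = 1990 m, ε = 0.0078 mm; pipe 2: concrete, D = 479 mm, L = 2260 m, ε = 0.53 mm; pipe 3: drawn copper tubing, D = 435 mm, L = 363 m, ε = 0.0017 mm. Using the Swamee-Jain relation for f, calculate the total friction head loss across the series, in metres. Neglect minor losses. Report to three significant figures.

H ≈ 87.0 m

Pipe 1: V = 2.150 m/s, Re = 1.68×10^5, ε/D = 8.63×10^-5, f = 0.01676, h_1 = f(L/D)V²/2g = 86.93 m
Pipe 2: V = 0.07658 m/s, Re = 3.16×10^4, ε/D = 0.00111, f = 0.02616, h_2 = f(L/D)V²/2g = 0.03690 m
Pipe 3: V = 0.09286 m/s, Re = 3.48×10^4, ε/D = 3.91×10^-6, f = 0.02258, h_3 = f(L/D)V²/2g = 0.008279 m
Series → Q common, losses add: H = Σh = 86.98 m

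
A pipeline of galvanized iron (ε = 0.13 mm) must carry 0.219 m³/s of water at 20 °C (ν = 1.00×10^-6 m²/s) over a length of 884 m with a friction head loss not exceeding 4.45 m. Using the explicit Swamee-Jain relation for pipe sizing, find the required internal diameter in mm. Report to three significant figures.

Swamee-Jain (Type III): D = 0.66·[ε^1.25·(LQ²/(gh_f))^4.75 + ν·Q^9.4·(L/(gh_f))^5.2]^0.04
LQ²/(gh_f) = 0.9712; L/(gh_f) = 20.25
Term 1 = ε^1.25·(…)^4.75 = 1.21×10^-5; Term 2 = ν·Q^9.4·(…)^5.2 = 3.92×10^-6
D = 0.66·(1.21×10^-5 + 3.92×10^-6)^0.04 = 0.4243 m = 424 mm
Check: V = 1.55 m/s, Re = 6.57×10^5, f = 0.01615, h_f = 4.11 m ≈ 4.45 m ✓

D ≈ 424 mm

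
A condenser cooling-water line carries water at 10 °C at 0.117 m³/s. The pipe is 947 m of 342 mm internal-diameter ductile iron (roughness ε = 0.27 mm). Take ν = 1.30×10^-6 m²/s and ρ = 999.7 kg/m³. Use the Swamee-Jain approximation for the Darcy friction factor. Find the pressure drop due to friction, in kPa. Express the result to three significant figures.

V = 4Q/(πD²) = 4·0.117/(π·0.342²) = 1.274 m/s
Re = VD/ν = 1.274·0.342/1.30×10^-6 = 3.35×10^5 → turbulent
ε/D = 0.27/342 = 7.89×10^-4
Swamee-Jain: f = 0.01971
h_f = f(L/D)V²/(2g) = 0.01971·(947/0.342)·1.274²/(2·9.81) = 4.512 m
Δp = ρg·h_f = 999.7·9.81·4.512 = 44.25 kPa

Δp ≈ 44.3 kPa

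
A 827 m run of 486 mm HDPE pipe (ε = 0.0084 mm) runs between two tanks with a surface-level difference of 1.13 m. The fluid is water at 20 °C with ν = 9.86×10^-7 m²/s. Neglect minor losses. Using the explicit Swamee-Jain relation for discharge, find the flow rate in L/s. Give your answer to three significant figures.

Q ≈ 182 L/s

Swamee-Jain (Type II): Q = -0.965·√(gD⁵h_f/L)·ln[ε/(3.7D) + √(3.17ν²L/(gD³h_f))]
√(gD⁵h_f/L) = √(9.81·0.486⁵·1.13/827) = 0.01906
ε/(3.7D) = 4.67×10^-6; √(3.17ν²L/(gD³h_f)) = 4.48×10^-5
Q = -0.965·0.01906·ln(4.943×10^-5) = 0.1824 m³/s
Check: V = 0.983 m/s, Re = 4.85×10^5, f = 0.01343, h_f = 1.13 m ≈ 1.13 m ✓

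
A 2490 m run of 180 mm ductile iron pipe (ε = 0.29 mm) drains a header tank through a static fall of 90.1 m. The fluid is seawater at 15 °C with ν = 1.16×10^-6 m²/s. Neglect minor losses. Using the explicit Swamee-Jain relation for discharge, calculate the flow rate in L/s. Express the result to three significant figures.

Q ≈ 60.4 L/s

Swamee-Jain (Type II): Q = -0.965·√(gD⁵h_f/L)·ln[ε/(3.7D) + √(3.17ν²L/(gD³h_f))]
√(gD⁵h_f/L) = √(9.81·0.180⁵·90.1/2490) = 0.008190
ε/(3.7D) = 4.35×10^-4; √(3.17ν²L/(gD³h_f)) = 4.54×10^-5
Q = -0.965·0.008190·ln(4.808×10^-4) = 0.06038 m³/s
Check: V = 2.37 m/s, Re = 3.68×10^5, f = 0.02284, h_f = 90.7 m ≈ 90.1 m ✓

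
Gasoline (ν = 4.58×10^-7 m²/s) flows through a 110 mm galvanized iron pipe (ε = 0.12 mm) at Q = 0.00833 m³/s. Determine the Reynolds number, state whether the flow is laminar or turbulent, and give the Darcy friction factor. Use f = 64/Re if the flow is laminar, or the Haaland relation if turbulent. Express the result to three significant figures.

V = 4Q/(πD²) = 0.8765 m/s
Re = VD/ν = 0.8765·0.110/4.58×10^-7 = 2.11×10^5
Re > 4000 → turbulent; ε/D = 0.00109
Haaland: f = 0.02121

Re ≈ 2.11×10^5; turbulent; f ≈ 0.0212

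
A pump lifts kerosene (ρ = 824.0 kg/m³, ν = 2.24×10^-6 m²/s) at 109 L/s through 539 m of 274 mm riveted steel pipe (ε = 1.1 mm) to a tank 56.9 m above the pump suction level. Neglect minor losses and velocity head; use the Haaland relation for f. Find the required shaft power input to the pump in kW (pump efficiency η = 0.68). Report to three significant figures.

P_shaft ≈ 86.6 kW

V = 4Q/(πD²) = 1.849 m/s; Re = 2.26×10^5; ε/D = 0.00401; f = 0.02894
h_f = f(L/D)V²/2g = 9.917 m
Total head H = z + h_f = 56.9 + 9.917 = 66.82 m
P_hyd = ρgQH = 824.0·9.81·0.109·66.82 = 58.87 kW
P_shaft = P_hyd/η = 58.87/0.68 = 86.58 kW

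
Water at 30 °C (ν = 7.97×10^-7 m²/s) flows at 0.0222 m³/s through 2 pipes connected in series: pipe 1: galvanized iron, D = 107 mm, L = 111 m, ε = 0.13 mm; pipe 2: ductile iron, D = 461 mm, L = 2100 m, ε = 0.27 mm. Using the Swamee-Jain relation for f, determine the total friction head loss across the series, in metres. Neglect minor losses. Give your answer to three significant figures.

Pipe 1: V = 2.469 m/s, Re = 3.31×10^5, ε/D = 0.00121, f = 0.02151, h_1 = f(L/D)V²/2g = 6.934 m
Pipe 2: V = 0.1330 m/s, Re = 7.69×10^4, ε/D = 5.86×10^-4, f = 0.02149, h_2 = f(L/D)V²/2g = 0.08825 m
Series → Q common, losses add: H = Σh = 7.022 m

H ≈ 7.02 m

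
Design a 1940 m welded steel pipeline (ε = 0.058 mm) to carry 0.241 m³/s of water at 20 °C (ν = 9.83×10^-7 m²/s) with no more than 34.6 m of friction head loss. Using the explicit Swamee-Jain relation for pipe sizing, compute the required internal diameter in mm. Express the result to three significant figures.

Swamee-Jain (Type III): D = 0.66·[ε^1.25·(LQ²/(gh_f))^4.75 + ν·Q^9.4·(L/(gh_f))^5.2]^0.04
LQ²/(gh_f) = 0.3320; L/(gh_f) = 5.716
Term 1 = ε^1.25·(…)^4.75 = 2.69×10^-8; Term 2 = ν·Q^9.4·(…)^5.2 = 1.32×10^-8
D = 0.66·(2.69×10^-8 + 1.32×10^-8)^0.04 = 0.3339 m = 334 mm
Check: V = 2.75 m/s, Re = 9.35×10^5, f = 0.01453, h_f = 32.6 m ≈ 34.6 m ✓

D ≈ 334 mm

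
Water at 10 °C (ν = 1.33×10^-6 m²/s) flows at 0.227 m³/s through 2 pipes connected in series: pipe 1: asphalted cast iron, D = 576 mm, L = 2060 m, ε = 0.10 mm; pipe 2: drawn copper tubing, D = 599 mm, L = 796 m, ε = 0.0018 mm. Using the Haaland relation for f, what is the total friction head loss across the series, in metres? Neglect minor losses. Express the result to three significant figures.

H ≈ 2.75 m

Pipe 1: V = 0.8711 m/s, Re = 3.77×10^5, ε/D = 1.74×10^-4, f = 0.01545, h_1 = f(L/D)V²/2g = 2.138 m
Pipe 2: V = 0.8055 m/s, Re = 3.63×10^5, ε/D = 3.01×10^-6, f = 0.01387, h_2 = f(L/D)V²/2g = 0.6097 m
Series → Q common, losses add: H = Σh = 2.747 m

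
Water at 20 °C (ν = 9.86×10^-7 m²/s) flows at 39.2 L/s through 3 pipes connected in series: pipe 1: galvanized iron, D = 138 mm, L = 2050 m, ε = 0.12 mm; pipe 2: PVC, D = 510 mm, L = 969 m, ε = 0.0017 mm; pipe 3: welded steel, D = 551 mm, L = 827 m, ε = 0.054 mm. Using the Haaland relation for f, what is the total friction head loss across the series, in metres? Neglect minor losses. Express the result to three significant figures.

H ≈ 103 m

Pipe 1: V = 2.621 m/s, Re = 3.67×10^5, ε/D = 8.70×10^-4, f = 0.01980, h_1 = f(L/D)V²/2g = 102.9 m
Pipe 2: V = 0.1919 m/s, Re = 9.93×10^4, ε/D = 3.33×10^-6, f = 0.01786, h_2 = f(L/D)V²/2g = 0.06370 m
Pipe 3: V = 0.1644 m/s, Re = 9.19×10^4, ε/D = 9.80×10^-5, f = 0.01855, h_3 = f(L/D)V²/2g = 0.03836 m
Series → Q common, losses add: H = Σh = 103.0 m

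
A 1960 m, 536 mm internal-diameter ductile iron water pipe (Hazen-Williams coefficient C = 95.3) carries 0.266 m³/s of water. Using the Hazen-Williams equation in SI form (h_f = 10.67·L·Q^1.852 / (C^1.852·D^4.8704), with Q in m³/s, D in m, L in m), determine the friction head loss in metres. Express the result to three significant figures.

h_f = 10.67·1960·0.266^1.852 / (95.3^1.852·0.536^4.8704) = 8.111 m

h_f ≈ 8.11 m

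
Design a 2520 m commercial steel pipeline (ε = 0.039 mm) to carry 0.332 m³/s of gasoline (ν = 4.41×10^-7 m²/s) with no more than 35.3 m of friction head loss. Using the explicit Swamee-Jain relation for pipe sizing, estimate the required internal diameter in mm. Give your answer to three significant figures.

D ≈ 386 mm

Swamee-Jain (Type III): D = 0.66·[ε^1.25·(LQ²/(gh_f))^4.75 + ν·Q^9.4·(L/(gh_f))^5.2]^0.04
LQ²/(gh_f) = 0.8021; L/(gh_f) = 7.277
Term 1 = ε^1.25·(…)^4.75 = 1.08×10^-6; Term 2 = ν·Q^9.4·(…)^5.2 = 4.22×10^-7
D = 0.66·(1.08×10^-6 + 4.22×10^-7)^0.04 = 0.3860 m = 386 mm
Check: V = 2.84 m/s, Re = 2.48×10^6, f = 0.01275, h_f = 34.1 m ≈ 35.3 m ✓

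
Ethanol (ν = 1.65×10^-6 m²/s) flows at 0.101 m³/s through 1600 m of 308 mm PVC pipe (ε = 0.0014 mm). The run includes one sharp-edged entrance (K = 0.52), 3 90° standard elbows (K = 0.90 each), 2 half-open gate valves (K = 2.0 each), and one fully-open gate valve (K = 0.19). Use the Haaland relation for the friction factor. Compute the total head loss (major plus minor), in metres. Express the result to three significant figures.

H_L ≈ 7.92 m

V = 4Q/(πD²) = 1.356 m/s; V²/2g = 0.09366 m
Re = 2.53×10^5, ε/D = 4.55×10^-6 → f = 0.01484 (Haaland)
Major: h_f = f(L/D)·V²/2g = 0.01484·5195·0.09366 = 7.222 m
Minor: ΣK = 7.41; h_m = ΣK·V²/2g = 0.6940 m
Total H_L = 7.222 + 0.6940 = 7.916 m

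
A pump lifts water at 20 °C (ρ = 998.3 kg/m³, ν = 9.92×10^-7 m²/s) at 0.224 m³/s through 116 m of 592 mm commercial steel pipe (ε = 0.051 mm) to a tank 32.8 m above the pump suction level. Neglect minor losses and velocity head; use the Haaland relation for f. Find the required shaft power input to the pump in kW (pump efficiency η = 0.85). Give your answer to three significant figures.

P_shaft ≈ 84.9 kW

V = 4Q/(πD²) = 0.8138 m/s; Re = 4.86×10^5; ε/D = 8.61×10^-5; f = 0.01416
h_f = f(L/D)V²/2g = 0.09363 m
Total head H = z + h_f = 32.8 + 0.09363 = 32.89 m
P_hyd = ρgQH = 998.3·9.81·0.224·32.89 = 72.16 kW
P_shaft = P_hyd/η = 72.16/0.85 = 84.89 kW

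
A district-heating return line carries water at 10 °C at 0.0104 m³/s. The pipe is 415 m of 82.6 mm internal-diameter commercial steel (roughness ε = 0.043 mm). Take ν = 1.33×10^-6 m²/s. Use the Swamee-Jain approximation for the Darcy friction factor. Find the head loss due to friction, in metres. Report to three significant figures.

V = 4Q/(πD²) = 4·0.0104/(π·0.0826²) = 1.941 m/s
Re = VD/ν = 1.941·0.0826/1.33×10^-6 = 1.21×10^5 → turbulent
ε/D = 0.043/82.6 = 5.21×10^-4
Swamee-Jain: f = 0.02005
h_f = f(L/D)V²/(2g) = 0.02005·(415/0.0826)·1.941²/(2·9.81) = 19.34 m

h_f ≈ 19.3 m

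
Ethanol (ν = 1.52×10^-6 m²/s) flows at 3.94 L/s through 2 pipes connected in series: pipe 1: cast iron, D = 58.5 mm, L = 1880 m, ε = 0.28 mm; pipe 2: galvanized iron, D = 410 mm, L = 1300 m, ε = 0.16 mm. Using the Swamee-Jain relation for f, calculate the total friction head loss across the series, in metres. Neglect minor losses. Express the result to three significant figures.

H ≈ 113 m

Pipe 1: V = 1.466 m/s, Re = 5.64×10^4, ε/D = 0.00479, f = 0.03197, h_1 = f(L/D)V²/2g = 112.5 m
Pipe 2: V = 0.02984 m/s, Re = 8050, ε/D = 3.90×10^-4, f = 0.03352, h_2 = f(L/D)V²/2g = 0.004825 m
Series → Q common, losses add: H = Σh = 112.5 m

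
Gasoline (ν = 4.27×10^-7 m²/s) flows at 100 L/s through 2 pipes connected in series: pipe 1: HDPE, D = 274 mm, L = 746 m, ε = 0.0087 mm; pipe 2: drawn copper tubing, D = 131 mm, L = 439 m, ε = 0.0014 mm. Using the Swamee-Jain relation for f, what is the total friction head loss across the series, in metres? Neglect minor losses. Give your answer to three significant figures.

H ≈ 104 m

Pipe 1: V = 1.696 m/s, Re = 1.09×10^6, ε/D = 3.18×10^-5, f = 0.01220, h_1 = f(L/D)V²/2g = 4.870 m
Pipe 2: V = 7.419 m/s, Re = 2.28×10^6, ε/D = 1.07×10^-5, f = 0.01058, h_2 = f(L/D)V²/2g = 99.50 m
Series → Q common, losses add: H = Σh = 104.4 m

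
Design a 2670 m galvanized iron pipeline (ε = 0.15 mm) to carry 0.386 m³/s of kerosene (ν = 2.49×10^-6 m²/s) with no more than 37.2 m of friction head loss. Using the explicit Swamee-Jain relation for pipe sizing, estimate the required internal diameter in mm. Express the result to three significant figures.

D ≈ 438 mm

Swamee-Jain (Type III): D = 0.66·[ε^1.25·(LQ²/(gh_f))^4.75 + ν·Q^9.4·(L/(gh_f))^5.2]^0.04
LQ²/(gh_f) = 1.090; L/(gh_f) = 7.316
Term 1 = ε^1.25·(…)^4.75 = 2.50×10^-5; Term 2 = ν·Q^9.4·(…)^5.2 = 1.01×10^-5
D = 0.66·(2.50×10^-5 + 1.01×10^-5)^0.04 = 0.4379 m = 438 mm
Check: V = 2.56 m/s, Re = 4.51×10^5, f = 0.01682, h_f = 34.3 m ≈ 37.2 m ✓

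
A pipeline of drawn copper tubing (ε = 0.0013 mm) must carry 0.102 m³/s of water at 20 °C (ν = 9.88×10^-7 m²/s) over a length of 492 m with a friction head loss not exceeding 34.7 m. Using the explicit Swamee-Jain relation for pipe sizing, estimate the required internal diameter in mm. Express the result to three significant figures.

Swamee-Jain (Type III): D = 0.66·[ε^1.25·(LQ²/(gh_f))^4.75 + ν·Q^9.4·(L/(gh_f))^5.2]^0.04
LQ²/(gh_f) = 0.01504; L/(gh_f) = 1.445
Term 1 = ε^1.25·(…)^4.75 = 9.64×10^-17; Term 2 = ν·Q^9.4·(…)^5.2 = 3.22×10^-15
D = 0.66·(9.64×10^-17 + 3.22×10^-15)^0.04 = 0.1739 m = 174 mm
Check: V = 4.29 m/s, Re = 7.56×10^5, f = 0.01233, h_f = 32.8 m ≈ 34.7 m ✓

D ≈ 174 mm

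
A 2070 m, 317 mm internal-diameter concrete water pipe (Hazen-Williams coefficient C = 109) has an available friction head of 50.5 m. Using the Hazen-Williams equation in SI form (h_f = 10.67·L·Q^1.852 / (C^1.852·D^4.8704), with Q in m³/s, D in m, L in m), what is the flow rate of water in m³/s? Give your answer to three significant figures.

Rearranging: Q = [h_f·C^1.852·D^4.8704 / (10.67·L)]^(1/1.852)
Q = [50.5·109^1.852·0.317^4.8704 / (10.67·2070)]^0.540 = 0.1992 m³/s

Q ≈ 0.199 m³/s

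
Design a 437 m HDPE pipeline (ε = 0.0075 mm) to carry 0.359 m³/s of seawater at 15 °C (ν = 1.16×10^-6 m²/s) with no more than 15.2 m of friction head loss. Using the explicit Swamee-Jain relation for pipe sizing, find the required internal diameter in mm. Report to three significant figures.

Swamee-Jain (Type III): D = 0.66·[ε^1.25·(LQ²/(gh_f))^4.75 + ν·Q^9.4·(L/(gh_f))^5.2]^0.04
LQ²/(gh_f) = 0.3777; L/(gh_f) = 2.931
Term 1 = ε^1.25·(…)^4.75 = 3.85×10^-9; Term 2 = ν·Q^9.4·(…)^5.2 = 2.04×10^-8
D = 0.66·(3.85×10^-9 + 2.04×10^-8)^0.04 = 0.3273 m = 327 mm
Check: V = 4.27 m/s, Re = 1.20×10^6, f = 0.01185, h_f = 14.7 m ≈ 15.2 m ✓

D ≈ 327 mm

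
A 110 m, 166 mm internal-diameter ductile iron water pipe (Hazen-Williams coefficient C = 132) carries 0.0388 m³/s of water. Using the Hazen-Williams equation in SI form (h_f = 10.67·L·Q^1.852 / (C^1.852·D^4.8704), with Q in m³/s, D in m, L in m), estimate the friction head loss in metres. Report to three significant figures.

h_f = 10.67·110·0.0388^1.852 / (132^1.852·0.166^4.8704) = 2.124 m

h_f ≈ 2.12 m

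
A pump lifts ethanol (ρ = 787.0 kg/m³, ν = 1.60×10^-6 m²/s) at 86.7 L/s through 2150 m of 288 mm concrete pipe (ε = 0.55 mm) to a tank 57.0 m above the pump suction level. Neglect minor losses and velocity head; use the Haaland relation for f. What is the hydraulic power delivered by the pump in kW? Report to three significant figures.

V = 4Q/(πD²) = 1.331 m/s; Re = 2.40×10^5; ε/D = 0.00191; f = 0.02386
h_f = f(L/D)V²/2g = 16.08 m
Total head H = z + h_f = 57.0 + 16.08 = 73.08 m
P_hyd = ρgQH = 787.0·9.81·0.0867·73.08 = 48.92 kW

P_hyd ≈ 48.9 kW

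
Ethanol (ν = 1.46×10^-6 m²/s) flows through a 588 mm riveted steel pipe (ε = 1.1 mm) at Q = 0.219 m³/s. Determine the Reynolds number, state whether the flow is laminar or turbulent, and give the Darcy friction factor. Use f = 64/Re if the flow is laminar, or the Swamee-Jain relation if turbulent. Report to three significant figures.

Re ≈ 3.25×10^5; turbulent; f ≈ 0.0237

V = 4Q/(πD²) = 0.8065 m/s
Re = VD/ν = 0.8065·0.588/1.46×10^-6 = 3.25×10^5
Re > 4000 → turbulent; ε/D = 0.00187
Swamee-Jain: f = 0.02374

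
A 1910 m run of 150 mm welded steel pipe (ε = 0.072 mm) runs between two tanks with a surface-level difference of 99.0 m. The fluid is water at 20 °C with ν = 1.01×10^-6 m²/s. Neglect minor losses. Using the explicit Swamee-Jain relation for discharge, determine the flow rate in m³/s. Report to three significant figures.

Swamee-Jain (Type II): Q = -0.965·√(gD⁵h_f/L)·ln[ε/(3.7D) + √(3.17ν²L/(gD³h_f))]
√(gD⁵h_f/L) = √(9.81·0.150⁵·99.0/1910) = 0.006214
ε/(3.7D) = 1.30×10^-4; √(3.17ν²L/(gD³h_f)) = 4.34×10^-5
Q = -0.965·0.006214·ln(1.731×10^-4) = 0.05194 m³/s
Check: V = 2.94 m/s, Re = 4.36×10^5, f = 0.01778, h_f = 99.7 m ≈ 99.0 m ✓

Q ≈ 0.0519 m³/s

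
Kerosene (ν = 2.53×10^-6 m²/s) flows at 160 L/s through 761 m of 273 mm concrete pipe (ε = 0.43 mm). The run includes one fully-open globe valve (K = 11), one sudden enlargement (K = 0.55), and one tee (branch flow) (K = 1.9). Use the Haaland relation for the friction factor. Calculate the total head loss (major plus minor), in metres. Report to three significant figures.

H_L ≈ 29.2 m

V = 4Q/(πD²) = 2.733 m/s; V²/2g = 0.3808 m
Re = 2.95×10^5, ε/D = 0.00158 → f = 0.02268 (Haaland)
Major: h_f = f(L/D)·V²/2g = 0.02268·2788·0.3808 = 24.08 m
Minor: ΣK = 13.4; h_m = ΣK·V²/2g = 5.122 m
Total H_L = 24.08 + 5.122 = 29.20 m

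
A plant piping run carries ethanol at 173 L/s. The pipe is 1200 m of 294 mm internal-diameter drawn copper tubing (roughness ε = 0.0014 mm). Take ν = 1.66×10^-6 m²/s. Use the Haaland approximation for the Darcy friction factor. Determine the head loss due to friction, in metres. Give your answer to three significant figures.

h_f ≈ 18.0 m

V = 4Q/(πD²) = 4·0.173/(π·0.294²) = 2.548 m/s
Re = VD/ν = 2.548·0.294/1.66×10^-6 = 4.51×10^5 → turbulent
ε/D = 0.0014/294 = 4.76×10^-6
Haaland: f = 0.01335
h_f = f(L/D)V²/(2g) = 0.01335·(1200/0.294)·2.548²/(2·9.81) = 18.04 m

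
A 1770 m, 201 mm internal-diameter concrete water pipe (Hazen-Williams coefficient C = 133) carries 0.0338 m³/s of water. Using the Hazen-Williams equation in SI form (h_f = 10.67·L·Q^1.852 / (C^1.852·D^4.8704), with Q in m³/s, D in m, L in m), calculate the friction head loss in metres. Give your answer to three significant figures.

h_f ≈ 10.3 m

h_f = 10.67·1770·0.0338^1.852 / (133^1.852·0.201^4.8704) = 10.28 m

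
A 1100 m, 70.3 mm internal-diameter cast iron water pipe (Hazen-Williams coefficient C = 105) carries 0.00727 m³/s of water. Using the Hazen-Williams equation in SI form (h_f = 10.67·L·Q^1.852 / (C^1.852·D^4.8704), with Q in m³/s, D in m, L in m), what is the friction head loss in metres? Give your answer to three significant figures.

h_f = 10.67·1100·0.00727^1.852 / (105^1.852·0.0703^4.8704) = 95.87 m

h_f ≈ 95.9 m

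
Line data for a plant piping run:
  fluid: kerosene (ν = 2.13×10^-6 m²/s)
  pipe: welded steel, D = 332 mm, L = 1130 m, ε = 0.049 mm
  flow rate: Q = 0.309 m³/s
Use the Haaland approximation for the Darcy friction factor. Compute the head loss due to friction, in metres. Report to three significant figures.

h_f ≈ 32.3 m

V = 4Q/(πD²) = 4·0.309/(π·0.332²) = 3.569 m/s
Re = VD/ν = 3.569·0.332/2.13×10^-6 = 5.56×10^5 → turbulent
ε/D = 0.049/332 = 1.48×10^-4
Haaland: f = 0.01463
h_f = f(L/D)V²/(2g) = 0.01463·(1130/0.332)·3.569²/(2·9.81) = 32.33 m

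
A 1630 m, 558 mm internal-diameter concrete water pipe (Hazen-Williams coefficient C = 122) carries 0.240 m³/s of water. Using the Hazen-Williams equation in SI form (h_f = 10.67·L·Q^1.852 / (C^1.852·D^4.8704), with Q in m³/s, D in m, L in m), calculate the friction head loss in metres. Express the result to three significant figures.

h_f ≈ 2.90 m

h_f = 10.67·1630·0.240^1.852 / (122^1.852·0.558^4.8704) = 2.901 m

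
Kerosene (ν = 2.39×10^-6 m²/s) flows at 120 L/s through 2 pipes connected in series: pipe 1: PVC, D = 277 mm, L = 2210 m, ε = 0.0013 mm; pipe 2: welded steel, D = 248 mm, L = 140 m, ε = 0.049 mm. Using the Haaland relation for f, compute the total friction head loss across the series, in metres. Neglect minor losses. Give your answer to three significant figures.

H ≈ 27.3 m

Pipe 1: V = 1.991 m/s, Re = 2.31×10^5, ε/D = 4.69×10^-6, f = 0.01511, h_1 = f(L/D)V²/2g = 24.36 m
Pipe 2: V = 2.484 m/s, Re = 2.58×10^5, ε/D = 1.98×10^-4, f = 0.01633, h_2 = f(L/D)V²/2g = 2.899 m
Series → Q common, losses add: H = Σh = 27.25 m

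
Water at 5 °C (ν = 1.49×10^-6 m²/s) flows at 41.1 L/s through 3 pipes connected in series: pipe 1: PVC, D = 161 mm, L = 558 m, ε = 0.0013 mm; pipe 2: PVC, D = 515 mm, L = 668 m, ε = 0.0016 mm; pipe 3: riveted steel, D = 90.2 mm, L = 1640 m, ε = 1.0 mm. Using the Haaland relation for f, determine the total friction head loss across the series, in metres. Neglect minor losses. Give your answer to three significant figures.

Pipe 1: V = 2.019 m/s, Re = 2.18×10^5, ε/D = 8.07×10^-6, f = 0.01529, h_1 = f(L/D)V²/2g = 11.01 m
Pipe 2: V = 0.1973 m/s, Re = 6.82×10^4, ε/D = 3.11×10^-6, f = 0.01935, h_2 = f(L/D)V²/2g = 0.04979 m
Pipe 3: V = 6.432 m/s, Re = 3.89×10^5, ε/D = 0.0111, f = 0.03948, h_3 = f(L/D)V²/2g = 1513 m
Series → Q common, losses add: H = Σh = 1524 m

H ≈ 1520 m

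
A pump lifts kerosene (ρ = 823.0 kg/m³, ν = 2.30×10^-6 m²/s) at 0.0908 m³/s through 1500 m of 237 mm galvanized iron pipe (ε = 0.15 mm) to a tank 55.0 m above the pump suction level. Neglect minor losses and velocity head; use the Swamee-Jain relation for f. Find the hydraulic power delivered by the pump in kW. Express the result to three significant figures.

P_hyd ≈ 59.9 kW

V = 4Q/(πD²) = 2.058 m/s; Re = 2.12×10^5; ε/D = 6.33×10^-4; f = 0.01951
h_f = f(L/D)V²/2g = 26.66 m
Total head H = z + h_f = 55.0 + 26.66 = 81.66 m
P_hyd = ρgQH = 823.0·9.81·0.0908·81.66 = 59.87 kW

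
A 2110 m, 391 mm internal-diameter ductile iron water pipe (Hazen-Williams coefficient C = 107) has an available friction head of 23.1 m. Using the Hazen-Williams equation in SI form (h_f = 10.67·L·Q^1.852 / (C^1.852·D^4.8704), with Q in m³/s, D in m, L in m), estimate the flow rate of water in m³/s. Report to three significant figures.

Rearranging: Q = [h_f·C^1.852·D^4.8704 / (10.67·L)]^(1/1.852)
Q = [23.1·107^1.852·0.391^4.8704 / (10.67·2110)]^0.540 = 0.2203 m³/s

Q ≈ 0.220 m³/s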